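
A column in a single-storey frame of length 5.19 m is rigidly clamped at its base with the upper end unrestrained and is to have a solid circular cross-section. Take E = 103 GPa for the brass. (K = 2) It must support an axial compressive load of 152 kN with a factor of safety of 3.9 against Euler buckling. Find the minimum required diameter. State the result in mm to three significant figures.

Required P_cr = n·P = 3.9 × 152 = 592.8 kN
L_e = K·L = 2 × 5.19 = 10.38 m
Required I = P_cr·L_e²/(π²E) = 5.928×10^5 × 10.38² / (π² × 1.03×10^11) = 6.283×10^-5 m⁴
I_req = 6.283×10^7 mm⁴
Solid circle: I = πd⁴/64  ⇒  d = (64I/π)^(1/4) = (64×6.283×10^7/π)^(1/4) = 189 mm

d ≈ 189 mm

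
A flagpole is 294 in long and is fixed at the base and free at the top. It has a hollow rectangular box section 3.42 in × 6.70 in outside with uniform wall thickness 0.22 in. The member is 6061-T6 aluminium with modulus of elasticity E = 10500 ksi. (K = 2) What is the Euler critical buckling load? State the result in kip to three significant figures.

P_cr ≈ 2.56 kip

Inner dimensions: h_i = 6.70 − 2×0.22 = 6.260 in, b_i = 3.42 − 2×0.22 = 2.980 in
Weak-axis I_min = (h_o·b_o³ − h_i·b_i³)/12 with b_o = 3.42, b_i = 2.980 in (shorter outer/inner sides).
I_min = (6.70×3.42³ − 6.260×2.980³)/12 = 8.529 in⁴
Effective length L_e = K·L = 2 × 294 = 588.0 in
P_cr = π²EI / L_e² = π² × 10500×10³ × 8.529 / 588.0² = 2.556×10^3 lb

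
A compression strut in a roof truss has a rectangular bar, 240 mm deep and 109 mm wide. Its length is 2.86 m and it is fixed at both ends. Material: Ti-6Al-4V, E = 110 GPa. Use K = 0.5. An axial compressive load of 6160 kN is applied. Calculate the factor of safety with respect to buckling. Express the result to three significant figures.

Buckling occurs about the weak axis: I_min = h·b³/12 with b = 109 mm (the shorter side).
I_min = 240×109³/12 = 2.590×10^7 mm⁴
I = 2.590×10^7 mm⁴ = 2.590×10^-5 m⁴
Effective length L_e = K·L = 0.5 × 2.86 = 1.430 m
P_cr = π²EI / L_e² = π² × 110×10⁹ × 2.590×10^-5 / 1.430² = 1.375×10^7 N
Factor of safety n = P_cr / P = 13751 / 6160 = 2.23

n ≈ 2.23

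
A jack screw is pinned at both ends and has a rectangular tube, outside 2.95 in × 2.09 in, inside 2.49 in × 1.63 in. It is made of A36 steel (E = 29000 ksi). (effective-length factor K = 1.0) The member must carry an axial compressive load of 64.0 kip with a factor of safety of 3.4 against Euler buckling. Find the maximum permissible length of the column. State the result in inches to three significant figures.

Weak-axis I_min = (h_o·b_o³ − h_i·b_i³)/12 with b_o = 2.09, b_i = 1.630 in (shorter outer/inner sides).
I_min = (2.95×2.09³ − 2.490×1.630³)/12 = 1.346 in⁴
Required critical load P_cr = n·P = 3.4 × 64.0 = 217.6 kip = 2.176×10^5 lb
From P_cr = π²EI/(K·L)²:  L = (1/K)·√(π²EI/P_cr) = (1/1)·√(π²×2.90×10^7×1.346/2.176×10^5)
L = 42.1 in

L_max ≈ 42.1 in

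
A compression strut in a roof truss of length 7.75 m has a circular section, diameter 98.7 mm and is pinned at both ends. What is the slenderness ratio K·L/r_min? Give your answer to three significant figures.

λ ≈ 314

I = πd⁴/64 = π×98.7⁴/64 = 4.658×10^6 mm⁴
A = 7.651×10^3 mm²;  r_min = √(I/A) = √(4.658×10^6/7.651×10^3) = 24.68 mm
L_e = K·L = 1 × 7.75 m = 7.750 m = 7750.0 mm
λ = L_e / r_min = 7750.0 / 24.68 = 314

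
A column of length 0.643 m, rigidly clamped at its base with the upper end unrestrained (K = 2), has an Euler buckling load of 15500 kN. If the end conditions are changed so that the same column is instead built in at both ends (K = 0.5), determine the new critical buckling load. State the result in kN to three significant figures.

P_cr ∝ 1/K², so P_cr,new = P_cr,old × (K_old/K_new)² = 15500 × (2/0.5)²
= 15500 × 16.00 = 248000 kN

P_cr ≈ 248000 kN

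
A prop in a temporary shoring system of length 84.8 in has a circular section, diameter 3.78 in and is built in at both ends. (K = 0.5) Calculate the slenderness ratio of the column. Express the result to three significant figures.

I = πd⁴/64 = π×3.78⁴/64 = 10.02 in⁴
A = 11.22 in²;  r_min = √(I/A) = √(10.02/11.22) = 0.9450 in
L_e = K·L = 0.5 × 84.8 = 42.40 in
λ = L_e / r_min = 42.400 / 0.9450 = 44.9

λ ≈ 44.9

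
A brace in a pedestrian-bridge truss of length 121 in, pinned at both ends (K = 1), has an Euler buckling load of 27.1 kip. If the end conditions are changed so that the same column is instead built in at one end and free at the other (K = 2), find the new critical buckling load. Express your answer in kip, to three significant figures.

P_cr ∝ 1/K², so P_cr,new = P_cr,old × (K_old/K_new)² = 27.1 × (1/2)²
= 27.1 × 0.2500 = 6.78 kip

P_cr ≈ 6.78 kip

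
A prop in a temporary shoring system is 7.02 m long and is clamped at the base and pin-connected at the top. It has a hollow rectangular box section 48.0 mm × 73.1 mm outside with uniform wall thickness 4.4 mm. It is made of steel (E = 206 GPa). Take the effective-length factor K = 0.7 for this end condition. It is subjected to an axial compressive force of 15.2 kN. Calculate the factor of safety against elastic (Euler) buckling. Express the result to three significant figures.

Inner dimensions: h_i = 73.1 − 2×4.4 = 64.30 mm, b_i = 48.0 − 2×4.4 = 39.20 mm
Weak-axis I_min = (h_o·b_o³ − h_i·b_i³)/12 with b_o = 48.0, b_i = 39.20 mm (shorter outer/inner sides).
I_min = (73.1×48.0³ − 64.30×39.20³)/12 = 3.509×10^5 mm⁴
I = 3.509×10^5 mm⁴ = 3.509×10^-7 m⁴
Effective length L_e = K·L = 0.7 × 7.02 = 4.914 m
P_cr = π²EI / L_e² = π² × 206×10⁹ × 3.509×10^-7 / 4.914² = 2.955×10^4 N
Factor of safety n = P_cr / P = 29.547 / 15.2 = 1.94

n ≈ 1.94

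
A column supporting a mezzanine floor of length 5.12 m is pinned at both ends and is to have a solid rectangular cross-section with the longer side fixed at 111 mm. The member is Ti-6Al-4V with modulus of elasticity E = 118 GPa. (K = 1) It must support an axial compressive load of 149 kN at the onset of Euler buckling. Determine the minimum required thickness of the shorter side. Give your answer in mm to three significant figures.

b ≈ 71.3 mm

L_e = K·L = 1 × 5.12 = 5.120 m
Required I = P_cr·L_e²/(π²E) = 1.490×10^5 × 5.120² / (π² × 1.18×10^11) = 3.354×10^-6 m⁴
I_req = 3.354×10^6 mm⁴
Rectangle, weak axis: I_min = h·b³/12 with h = 111 mm fixed  ⇒  b = (12I/h)^(1/3) = 71.3 mm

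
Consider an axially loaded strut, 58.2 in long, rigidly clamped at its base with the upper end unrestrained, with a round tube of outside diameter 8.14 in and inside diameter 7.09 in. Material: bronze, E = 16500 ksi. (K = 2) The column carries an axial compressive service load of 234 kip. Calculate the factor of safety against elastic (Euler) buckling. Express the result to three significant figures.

n ≈ 4.70

d_o = 8.14 in, d_i = 7.09 in
I = π(d_o⁴ − d_i⁴)/64 = π(8.14⁴ − 7.090⁴)/64 = 91.47 in⁴
Effective length L_e = K·L = 2 × 58.2 = 116.4 in
P_cr = π²EI / L_e² = π² × 16500×10³ × 91.47 / 116.4² = 1.099×10^6 lb
Factor of safety n = P_cr / P = 1099.4 / 234 = 4.70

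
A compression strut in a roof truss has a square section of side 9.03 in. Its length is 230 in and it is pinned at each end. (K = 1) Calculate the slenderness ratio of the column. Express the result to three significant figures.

For a square r = a/√12 = 9.03/√12 = 2.607 in
L_e = K·L = 1 × 230 = 230.0 in
λ = L_e / r_min = 230.00 / 2.607 = 88.2

λ ≈ 88.2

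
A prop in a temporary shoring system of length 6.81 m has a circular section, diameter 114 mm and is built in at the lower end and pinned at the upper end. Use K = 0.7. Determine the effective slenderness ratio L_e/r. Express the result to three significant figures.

λ ≈ 167

For a solid circle r = d/4 = 114/4 = 28.50 mm
L_e = K·L = 0.7 × 6.81 m = 4.767 m = 4767.0 mm
λ = L_e / r_min = 4767.0 / 28.50 = 167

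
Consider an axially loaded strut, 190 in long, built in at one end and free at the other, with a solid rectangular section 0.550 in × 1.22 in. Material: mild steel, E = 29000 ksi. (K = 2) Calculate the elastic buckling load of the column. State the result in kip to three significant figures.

P_cr ≈ 0.0335 kip

Buckling occurs about the weak axis: I_min = h·b³/12 with b = 0.550 in (the shorter side).
I_min = 1.22×0.550³/12 = 1.691×10^-2 in⁴
Effective length L_e = K·L = 2 × 190 = 380.0 in
P_cr = π²EI / L_e² = π² × 29000×10³ × 1.691×10^-2 / 380.0² = 33.53 lb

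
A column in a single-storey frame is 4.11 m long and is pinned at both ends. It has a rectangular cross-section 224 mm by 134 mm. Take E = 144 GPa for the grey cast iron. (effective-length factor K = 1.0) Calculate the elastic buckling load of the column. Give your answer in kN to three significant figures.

Buckling occurs about the weak axis: I_min = h·b³/12 with b = 134 mm (the shorter side).
I_min = 224×134³/12 = 4.491×10^7 mm⁴
I = 4.491×10^7 mm⁴ = 4.491×10^-5 m⁴
Effective length L_e = K·L = 1 × 4.11 = 4.110 m
P_cr = π²EI / L_e² = π² × 144×10⁹ × 4.491×10^-5 / 4.110² = 3.779×10^6 N

P_cr ≈ 3780 kN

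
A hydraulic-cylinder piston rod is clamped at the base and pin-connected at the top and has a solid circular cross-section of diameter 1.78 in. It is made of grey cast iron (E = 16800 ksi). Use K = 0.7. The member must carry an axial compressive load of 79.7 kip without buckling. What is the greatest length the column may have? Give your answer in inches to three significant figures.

L_max ≈ 45.7 in

I = πd⁴/64 = π×1.78⁴/64 = 0.4928 in⁴
At the buckling limit P_cr = P = 7.970×10^4 lb
From P_cr = π²EI/(K·L)²:  L = (1/K)·√(π²EI/P_cr) = (1/0.7)·√(π²×1.68×10^7×0.4928/7.970×10^4)
L = 45.7 in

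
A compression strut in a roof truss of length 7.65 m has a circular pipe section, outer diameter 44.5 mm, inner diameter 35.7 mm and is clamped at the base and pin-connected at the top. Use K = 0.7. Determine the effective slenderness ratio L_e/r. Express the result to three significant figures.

λ ≈ 375

d_o = 44.5 mm, d_i = 35.7 mm
I = π(d_o⁴ − d_i⁴)/64 = π(44.5⁴ − 35.70⁴)/64 = 1.128×10^5 mm⁴
A = 554.3 mm²;  r_min = √(I/A) = √(1.128×10^5/554.3) = 14.26 mm
L_e = K·L = 0.7 × 7.65 m = 5.355 m = 5355.0 mm
λ = L_e / r_min = 5355.0 / 14.26 = 375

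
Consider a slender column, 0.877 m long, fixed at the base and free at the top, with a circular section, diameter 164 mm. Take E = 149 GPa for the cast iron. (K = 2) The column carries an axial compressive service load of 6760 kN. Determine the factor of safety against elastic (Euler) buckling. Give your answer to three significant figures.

n ≈ 2.51

I = πd⁴/64 = π×164⁴/64 = 3.551×10^7 mm⁴
I = 3.551×10^7 mm⁴ = 3.551×10^-5 m⁴
Effective length L_e = K·L = 2 × 0.877 = 1.754 m
P_cr = π²EI / L_e² = π² × 149×10⁹ × 3.551×10^-5 / 1.754² = 1.697×10^7 N
Factor of safety n = P_cr / P = 16974 / 6760 = 2.51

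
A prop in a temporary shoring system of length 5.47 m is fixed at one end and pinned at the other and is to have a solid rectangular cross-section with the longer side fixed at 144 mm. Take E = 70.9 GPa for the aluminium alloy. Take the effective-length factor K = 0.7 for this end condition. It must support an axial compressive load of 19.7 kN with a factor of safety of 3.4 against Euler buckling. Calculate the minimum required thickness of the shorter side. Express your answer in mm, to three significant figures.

b ≈ 48.9 mm

Required P_cr = n·P = 3.4 × 19.7 = 66.98 kN
L_e = K·L = 0.7 × 5.47 = 3.829 m
Required I = P_cr·L_e²/(π²E) = 6.698×10^4 × 3.829² / (π² × 7.09×10^10) = 1.403×10^-6 m⁴
I_req = 1.403×10^6 mm⁴
Rectangle, weak axis: I_min = h·b³/12 with h = 144 mm fixed  ⇒  b = (12I/h)^(1/3) = 48.9 mm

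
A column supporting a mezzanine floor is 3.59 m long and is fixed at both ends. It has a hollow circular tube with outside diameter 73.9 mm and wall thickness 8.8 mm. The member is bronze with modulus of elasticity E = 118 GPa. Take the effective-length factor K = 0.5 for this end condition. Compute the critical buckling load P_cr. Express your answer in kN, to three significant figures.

P_cr ≈ 351 kN

Inner diameter d_i = 73.9 − 2×8.8 = 56.30 mm
I = π(d_o⁴ − d_i⁴)/64 = π(73.9⁴ − 56.30⁴)/64 = 9.708×10^5 mm⁴
I = 9.708×10^5 mm⁴ = 9.708×10^-7 m⁴
Effective length L_e = K·L = 0.5 × 3.59 = 1.795 m
P_cr = π²EI / L_e² = π² × 118×10⁹ × 9.708×10^-7 / 1.795² = 3.509×10^5 N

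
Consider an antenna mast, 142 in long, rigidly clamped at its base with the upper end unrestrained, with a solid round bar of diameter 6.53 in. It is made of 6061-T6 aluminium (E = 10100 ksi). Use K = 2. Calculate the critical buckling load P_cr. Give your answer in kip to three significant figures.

P_cr ≈ 110 kip

I = πd⁴/64 = π×6.53⁴/64 = 89.25 in⁴
Effective length L_e = K·L = 2 × 142 = 284.0 in
P_cr = π²EI / L_e² = π² × 10100×10³ × 89.25 / 284.0² = 1.103×10^5 lb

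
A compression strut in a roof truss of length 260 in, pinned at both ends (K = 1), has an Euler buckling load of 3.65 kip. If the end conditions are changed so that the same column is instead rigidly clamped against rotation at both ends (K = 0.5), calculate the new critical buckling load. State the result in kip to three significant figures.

P_cr ∝ 1/K², so P_cr,new = P_cr,old × (K_old/K_new)² = 3.65 × (1/0.5)²
= 3.65 × 4.000 = 14.6 kip

P_cr ≈ 14.6 kip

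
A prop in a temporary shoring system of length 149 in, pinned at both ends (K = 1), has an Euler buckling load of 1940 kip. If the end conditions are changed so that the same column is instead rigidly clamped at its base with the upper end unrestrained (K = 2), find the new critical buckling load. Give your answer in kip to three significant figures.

P_cr ≈ 485 kip

P_cr ∝ 1/K², so P_cr,new = P_cr,old × (K_old/K_new)² = 1940 × (1/2)²
= 1940 × 0.2500 = 485 kip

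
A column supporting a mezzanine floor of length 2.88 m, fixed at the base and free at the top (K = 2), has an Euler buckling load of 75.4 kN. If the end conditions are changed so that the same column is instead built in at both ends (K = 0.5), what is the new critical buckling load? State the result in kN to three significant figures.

P_cr ≈ 1210 kN

P_cr ∝ 1/K², so P_cr,new = P_cr,old × (K_old/K_new)² = 75.4 × (2/0.5)²
= 75.4 × 16.00 = 1210 kN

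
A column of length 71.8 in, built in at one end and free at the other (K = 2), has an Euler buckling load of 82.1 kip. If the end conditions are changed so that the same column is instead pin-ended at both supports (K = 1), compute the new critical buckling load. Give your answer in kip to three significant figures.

P_cr ∝ 1/K², so P_cr,new = P_cr,old × (K_old/K_new)² = 82.1 × (2/1)²
= 82.1 × 4.000 = 328 kip

P_cr ≈ 328 kip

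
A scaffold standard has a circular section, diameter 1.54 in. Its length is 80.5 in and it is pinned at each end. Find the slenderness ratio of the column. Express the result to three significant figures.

λ ≈ 209

For a solid circle r = d/4 = 1.54/4 = 0.3850 in
L_e = K·L = 1 × 80.5 = 80.50 in
λ = L_e / r_min = 80.500 / 0.3850 = 209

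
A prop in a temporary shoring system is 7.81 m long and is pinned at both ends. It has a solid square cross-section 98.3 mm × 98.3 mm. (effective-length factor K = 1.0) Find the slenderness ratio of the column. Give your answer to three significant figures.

For a square r = a/√12 = 98.3/√12 = 28.38 mm
L_e = K·L = 1 × 7.81 m = 7.810 m = 7810.0 mm
λ = L_e / r_min = 7810.0 / 28.38 = 275

λ ≈ 275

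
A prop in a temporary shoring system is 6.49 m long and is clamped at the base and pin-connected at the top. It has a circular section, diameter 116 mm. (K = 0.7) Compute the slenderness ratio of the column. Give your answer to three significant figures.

I = πd⁴/64 = π×116⁴/64 = 8.888×10^6 mm⁴
A = 1.057×10^4 mm²;  r_min = √(I/A) = √(8.888×10^6/1.057×10^4) = 29.00 mm
L_e = K·L = 0.7 × 6.49 m = 4.543 m = 4543.0 mm
λ = L_e / r_min = 4543.0 / 29.00 = 157

λ ≈ 157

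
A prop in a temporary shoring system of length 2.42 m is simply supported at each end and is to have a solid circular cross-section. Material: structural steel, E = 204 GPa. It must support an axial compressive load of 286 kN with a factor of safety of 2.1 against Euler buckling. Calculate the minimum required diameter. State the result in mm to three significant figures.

Required P_cr = n·P = 2.1 × 286 = 600.6 kN
L_e = K·L = 1 × 2.42 = 2.420 m
Required I = P_cr·L_e²/(π²E) = 6.006×10^5 × 2.420² / (π² × 2.04×10^11) = 1.747×10^-6 m⁴
I_req = 1.747×10^6 mm⁴
Solid circle: I = πd⁴/64  ⇒  d = (64I/π)^(1/4) = (64×1.747×10^6/π)^(1/4) = 77.2 mm

d ≈ 77.2 mm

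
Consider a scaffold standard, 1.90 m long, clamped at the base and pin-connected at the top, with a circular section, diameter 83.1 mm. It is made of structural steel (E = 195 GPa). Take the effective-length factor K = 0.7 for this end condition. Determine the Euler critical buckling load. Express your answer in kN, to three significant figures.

I = πd⁴/64 = π×83.1⁴/64 = 2.341×10^6 mm⁴
I = 2.341×10^6 mm⁴ = 2.341×10^-6 m⁴
Effective length L_e = K·L = 0.7 × 1.90 = 1.330 m
P_cr = π²EI / L_e² = π² × 195×10⁹ × 2.341×10^-6 / 1.330² = 2.547×10^6 N

P_cr ≈ 2550 kN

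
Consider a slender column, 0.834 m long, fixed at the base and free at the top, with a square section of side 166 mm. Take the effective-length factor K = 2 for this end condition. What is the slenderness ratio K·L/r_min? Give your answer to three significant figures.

I = a⁴/12 = 166⁴/12 = 6.328×10^7 mm⁴
A = 2.756×10^4 mm²;  r_min = √(I/A) = √(6.328×10^7/2.756×10^4) = 47.92 mm
L_e = K·L = 2 × 0.834 m = 1.668 m = 1668.0 mm
λ = L_e / r_min = 1668.0 / 47.92 = 34.8

λ ≈ 34.8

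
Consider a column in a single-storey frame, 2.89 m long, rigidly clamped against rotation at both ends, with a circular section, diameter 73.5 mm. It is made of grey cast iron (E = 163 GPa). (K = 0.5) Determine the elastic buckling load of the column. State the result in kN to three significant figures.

I = πd⁴/64 = π×73.5⁴/64 = 1.433×10^6 mm⁴
I = 1.433×10^6 mm⁴ = 1.433×10^-6 m⁴
Effective length L_e = K·L = 0.5 × 2.89 = 1.445 m
P_cr = π²EI / L_e² = π² × 163×10⁹ × 1.433×10^-6 / 1.445² = 1.104×10^6 N

P_cr ≈ 1100 kN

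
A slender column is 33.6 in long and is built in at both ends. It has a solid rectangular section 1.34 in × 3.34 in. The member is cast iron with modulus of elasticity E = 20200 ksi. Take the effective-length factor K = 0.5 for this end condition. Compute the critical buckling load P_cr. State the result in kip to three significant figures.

P_cr ≈ 473 kip

Buckling occurs about the weak axis: I_min = h·b³/12 with b = 1.34 in (the shorter side).
I_min = 3.34×1.34³/12 = 0.6697 in⁴
Effective length L_e = K·L = 0.5 × 33.6 = 16.80 in
P_cr = π²EI / L_e² = π² × 20200×10³ × 0.6697 / 16.80² = 4.731×10^5 lb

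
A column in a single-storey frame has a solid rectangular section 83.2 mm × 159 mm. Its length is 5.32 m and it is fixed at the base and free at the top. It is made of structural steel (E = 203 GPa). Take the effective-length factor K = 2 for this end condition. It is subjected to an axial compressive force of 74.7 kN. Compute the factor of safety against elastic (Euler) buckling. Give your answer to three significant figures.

Buckling occurs about the weak axis: I_min = h·b³/12 with b = 83.2 mm (the shorter side).
I_min = 159×83.2³/12 = 7.631×10^6 mm⁴
I = 7.631×10^6 mm⁴ = 7.631×10^-6 m⁴
Effective length L_e = K·L = 2 × 5.32 = 10.64 m
P_cr = π²EI / L_e² = π² × 203×10⁹ × 7.631×10^-6 / 10.64² = 1.351×10^5 N
Factor of safety n = P_cr / P = 135.05 / 74.7 = 1.81

n ≈ 1.81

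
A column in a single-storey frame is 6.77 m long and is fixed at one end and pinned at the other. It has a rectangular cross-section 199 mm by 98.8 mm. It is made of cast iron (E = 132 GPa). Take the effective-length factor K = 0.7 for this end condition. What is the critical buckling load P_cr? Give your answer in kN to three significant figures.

Buckling occurs about the weak axis: I_min = h·b³/12 with b = 98.8 mm (the shorter side).
I_min = 199×98.8³/12 = 1.599×10^7 mm⁴
I = 1.599×10^7 mm⁴ = 1.599×10^-5 m⁴
Effective length L_e = K·L = 0.7 × 6.77 = 4.739 m
P_cr = π²EI / L_e² = π² × 132×10⁹ × 1.599×10^-5 / 4.739² = 9.278×10^5 N

P_cr ≈ 928 kN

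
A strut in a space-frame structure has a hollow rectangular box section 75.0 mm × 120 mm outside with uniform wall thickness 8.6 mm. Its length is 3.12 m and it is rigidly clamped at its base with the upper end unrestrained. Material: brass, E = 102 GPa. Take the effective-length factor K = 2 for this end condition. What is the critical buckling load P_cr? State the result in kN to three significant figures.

Inner dimensions: h_i = 120 − 2×8.6 = 102.8 mm, b_i = 75.0 − 2×8.6 = 57.80 mm
Weak-axis I_min = (h_o·b_o³ − h_i·b_i³)/12 with b_o = 75.0, b_i = 57.80 mm (shorter outer/inner sides).
I_min = (120×75.0³ − 102.8×57.80³)/12 = 2.565×10^6 mm⁴
I = 2.565×10^6 mm⁴ = 2.565×10^-6 m⁴
Effective length L_e = K·L = 2 × 3.12 = 6.240 m
P_cr = π²EI / L_e² = π² × 102×10⁹ × 2.565×10^-6 / 6.240² = 6.630×10^4 N

P_cr ≈ 66.3 kN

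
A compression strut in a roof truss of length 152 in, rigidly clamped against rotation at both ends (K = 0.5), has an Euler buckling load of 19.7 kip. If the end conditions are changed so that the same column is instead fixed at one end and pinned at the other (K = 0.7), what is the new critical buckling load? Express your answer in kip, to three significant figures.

P_cr ∝ 1/K², so P_cr,new = P_cr,old × (K_old/K_new)² = 19.7 × (0.5/0.7)²
= 19.7 × 0.5102 = 10.1 kip

P_cr ≈ 10.1 kip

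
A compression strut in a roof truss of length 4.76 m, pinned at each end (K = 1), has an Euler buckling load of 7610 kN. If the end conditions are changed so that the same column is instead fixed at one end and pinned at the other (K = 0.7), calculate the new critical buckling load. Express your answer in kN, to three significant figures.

P_cr ∝ 1/K², so P_cr,new = P_cr,old × (K_old/K_new)² = 7610 × (1/0.7)²
= 7610 × 2.041 = 15500 kN

P_cr ≈ 15500 kN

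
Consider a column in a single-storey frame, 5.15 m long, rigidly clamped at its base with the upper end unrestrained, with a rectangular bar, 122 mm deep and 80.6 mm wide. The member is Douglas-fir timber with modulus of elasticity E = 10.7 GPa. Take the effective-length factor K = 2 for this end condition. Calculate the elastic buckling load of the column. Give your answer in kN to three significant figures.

P_cr ≈ 5.30 kN

Buckling occurs about the weak axis: I_min = h·b³/12 with b = 80.6 mm (the shorter side).
I_min = 122×80.6³/12 = 5.323×10^6 mm⁴
I = 5.323×10^6 mm⁴ = 5.323×10^-6 m⁴
Effective length L_e = K·L = 2 × 5.15 = 10.30 m
P_cr = π²EI / L_e² = π² × 10.7×10⁹ × 5.323×10^-6 / 10.30² = 5.299×10^3 N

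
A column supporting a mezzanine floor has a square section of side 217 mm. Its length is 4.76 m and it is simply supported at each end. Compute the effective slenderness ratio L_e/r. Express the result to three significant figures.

For a square r = a/√12 = 217/√12 = 62.64 mm
L_e = K·L = 1 × 4.76 m = 4.760 m = 4760.0 mm
λ = L_e / r_min = 4760.0 / 62.64 = 76.0

λ ≈ 76.0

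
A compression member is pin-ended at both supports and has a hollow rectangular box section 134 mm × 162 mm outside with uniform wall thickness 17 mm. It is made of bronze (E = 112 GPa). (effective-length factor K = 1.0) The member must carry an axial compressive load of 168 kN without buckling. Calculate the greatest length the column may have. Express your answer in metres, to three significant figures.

L_max ≈ 12.0 m

Inner dimensions: h_i = 162 − 2×17 = 128.0 mm, b_i = 134 − 2×17 = 100.0 mm
Weak-axis I_min = (h_o·b_o³ − h_i·b_i³)/12 with b_o = 134, b_i = 100.0 mm (shorter outer/inner sides).
I_min = (162×134³ − 128.0×100.0³)/12 = 2.182×10^7 mm⁴
I = 2.182×10^-5 m⁴
At the buckling limit P_cr = P = 1.680×10^5 N
From P_cr = π²EI/(K·L)²:  L = (1/K)·√(π²EI/P_cr) = (1/1)·√(π²×1.12×10^11×2.182×10^-5/1.680×10^5)
L = 12.0 m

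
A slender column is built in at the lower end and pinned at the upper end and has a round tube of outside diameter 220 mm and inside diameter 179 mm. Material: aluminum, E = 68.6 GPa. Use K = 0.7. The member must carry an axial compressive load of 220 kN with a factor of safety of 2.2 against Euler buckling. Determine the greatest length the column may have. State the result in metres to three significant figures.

d_o = 220 mm, d_i = 179 mm
I = π(d_o⁴ − d_i⁴)/64 = π(220⁴ − 179.0⁴)/64 = 6.460×10^7 mm⁴
I = 6.460×10^-5 m⁴
Required critical load P_cr = n·P = 2.2 × 220 = 484.0 kN = 4.840×10^5 N
From P_cr = π²EI/(K·L)²:  L = (1/K)·√(π²EI/P_cr) = (1/0.7)·√(π²×6.86×10^10×6.460×10^-5/4.840×10^5)
L = 13.6 m

L_max ≈ 13.6 m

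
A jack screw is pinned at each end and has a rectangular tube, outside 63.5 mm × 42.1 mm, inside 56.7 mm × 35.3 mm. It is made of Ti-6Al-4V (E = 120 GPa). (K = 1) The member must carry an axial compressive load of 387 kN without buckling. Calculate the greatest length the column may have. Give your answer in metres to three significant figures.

Weak-axis I_min = (h_o·b_o³ − h_i·b_i³)/12 with b_o = 42.1, b_i = 35.30 mm (shorter outer/inner sides).
I_min = (63.5×42.1³ − 56.70×35.30³)/12 = 1.870×10^5 mm⁴
I = 1.870×10^-7 m⁴
At the buckling limit P_cr = P = 3.870×10^5 N
From P_cr = π²EI/(K·L)²:  L = (1/K)·√(π²EI/P_cr) = (1/1)·√(π²×1.20×10^11×1.870×10^-7/3.870×10^5)
L = 0.757 m

L_max ≈ 0.757 m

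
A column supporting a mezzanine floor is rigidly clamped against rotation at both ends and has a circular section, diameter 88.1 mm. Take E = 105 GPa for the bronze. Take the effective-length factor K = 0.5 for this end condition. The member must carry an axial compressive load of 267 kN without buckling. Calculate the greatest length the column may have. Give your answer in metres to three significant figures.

I = πd⁴/64 = π×88.1⁴/64 = 2.957×10^6 mm⁴
I = 2.957×10^-6 m⁴
At the buckling limit P_cr = P = 2.670×10^5 N
From P_cr = π²EI/(K·L)²:  L = (1/K)·√(π²EI/P_cr) = (1/0.5)·√(π²×1.05×10^11×2.957×10^-6/2.670×10^5)
L = 6.78 m

L_max ≈ 6.78 m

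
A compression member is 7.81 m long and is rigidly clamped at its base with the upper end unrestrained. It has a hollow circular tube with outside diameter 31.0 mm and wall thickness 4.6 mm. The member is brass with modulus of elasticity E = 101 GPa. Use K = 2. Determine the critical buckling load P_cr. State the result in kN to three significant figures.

P_cr ≈ 0.140 kN

Inner diameter d_i = 31.0 − 2×4.6 = 21.80 mm
I = π(d_o⁴ − d_i⁴)/64 = π(31.0⁴ − 21.80⁴)/64 = 3.425×10^4 mm⁴
I = 3.425×10^4 mm⁴ = 3.425×10^-8 m⁴
Effective length L_e = K·L = 2 × 7.81 = 15.62 m
P_cr = π²EI / L_e² = π² × 101×10⁹ × 3.425×10^-8 / 15.62² = 139.9 N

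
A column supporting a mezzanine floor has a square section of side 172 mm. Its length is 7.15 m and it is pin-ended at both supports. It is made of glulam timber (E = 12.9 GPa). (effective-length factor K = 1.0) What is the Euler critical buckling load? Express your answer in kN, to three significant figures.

I = a⁴/12 = 172⁴/12 = 7.293×10^7 mm⁴
I = 7.293×10^7 mm⁴ = 7.293×10^-5 m⁴
Effective length L_e = K·L = 1 × 7.15 = 7.150 m
P_cr = π²EI / L_e² = π² × 12.9×10⁹ × 7.293×10^-5 / 7.150² = 1.816×10^5 N

P_cr ≈ 182 kN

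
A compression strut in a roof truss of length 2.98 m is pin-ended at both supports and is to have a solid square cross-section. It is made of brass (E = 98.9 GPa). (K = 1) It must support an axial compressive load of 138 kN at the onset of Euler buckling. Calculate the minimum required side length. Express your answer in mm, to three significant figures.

a ≈ 62.3 mm

L_e = K·L = 1 × 2.98 = 2.980 m
Required I = P_cr·L_e²/(π²E) = 1.380×10^5 × 2.980² / (π² × 9.89×10^10) = 1.255×10^-6 m⁴
I_req = 1.255×10^6 mm⁴
Solid square: I = a⁴/12  ⇒  a = (12I)^(1/4) = (12×1.255×10^6)^(1/4) = 62.3 mm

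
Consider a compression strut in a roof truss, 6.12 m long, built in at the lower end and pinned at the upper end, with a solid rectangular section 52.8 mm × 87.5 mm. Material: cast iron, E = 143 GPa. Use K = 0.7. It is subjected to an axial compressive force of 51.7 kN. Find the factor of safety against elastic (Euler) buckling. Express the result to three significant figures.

Buckling occurs about the weak axis: I_min = h·b³/12 with b = 52.8 mm (the shorter side).
I_min = 87.5×52.8³/12 = 1.073×10^6 mm⁴
I = 1.073×10^6 mm⁴ = 1.073×10^-6 m⁴
Effective length L_e = K·L = 0.7 × 6.12 = 4.284 m
P_cr = π²EI / L_e² = π² × 143×10⁹ × 1.073×10^-6 / 4.284² = 8.254×10^4 N
Factor of safety n = P_cr / P = 82.540 / 51.7 = 1.60

n ≈ 1.60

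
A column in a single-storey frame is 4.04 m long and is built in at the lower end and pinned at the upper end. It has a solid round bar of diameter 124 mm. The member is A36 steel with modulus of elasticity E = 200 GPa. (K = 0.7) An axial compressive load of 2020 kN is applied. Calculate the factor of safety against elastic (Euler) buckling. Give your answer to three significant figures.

n ≈ 1.42

I = πd⁴/64 = π×124⁴/64 = 1.161×10^7 mm⁴
I = 1.161×10^7 mm⁴ = 1.161×10^-5 m⁴
Effective length L_e = K·L = 0.7 × 4.04 = 2.828 m
P_cr = π²EI / L_e² = π² × 200×10⁹ × 1.161×10^-5 / 2.828² = 2.864×10^6 N
Factor of safety n = P_cr / P = 2864.4 / 2020 = 1.42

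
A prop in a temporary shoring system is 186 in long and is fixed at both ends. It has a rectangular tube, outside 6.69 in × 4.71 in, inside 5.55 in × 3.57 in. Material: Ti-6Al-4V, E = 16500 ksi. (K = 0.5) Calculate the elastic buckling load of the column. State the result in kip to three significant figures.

Weak-axis I_min = (h_o·b_o³ − h_i·b_i³)/12 with b_o = 4.71, b_i = 3.570 in (shorter outer/inner sides).
I_min = (6.69×4.71³ − 5.550×3.570³)/12 = 37.21 in⁴
Effective length L_e = K·L = 0.5 × 186 = 93.00 in
P_cr = π²EI / L_e² = π² × 16500×10³ × 37.21 / 93.00² = 7.006×10^5 lb

P_cr ≈ 701 kip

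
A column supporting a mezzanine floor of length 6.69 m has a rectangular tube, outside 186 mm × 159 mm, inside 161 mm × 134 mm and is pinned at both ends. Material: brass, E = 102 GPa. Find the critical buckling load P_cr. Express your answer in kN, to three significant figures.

P_cr ≈ 675 kN

Weak-axis I_min = (h_o·b_o³ − h_i·b_i³)/12 with b_o = 159, b_i = 134.0 mm (shorter outer/inner sides).
I_min = (186×159³ − 161.0×134.0³)/12 = 3.002×10^7 mm⁴
I = 3.002×10^7 mm⁴ = 3.002×10^-5 m⁴
Effective length L_e = K·L = 1 × 6.69 = 6.690 m
P_cr = π²EI / L_e² = π² × 102×10⁹ × 3.002×10^-5 / 6.690² = 6.753×10^5 N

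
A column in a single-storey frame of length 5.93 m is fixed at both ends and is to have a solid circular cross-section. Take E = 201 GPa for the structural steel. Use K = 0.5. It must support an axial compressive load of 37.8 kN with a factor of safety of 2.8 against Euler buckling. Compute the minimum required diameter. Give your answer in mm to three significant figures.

d ≈ 55.6 mm

Required P_cr = n·P = 2.8 × 37.8 = 105.8 kN
L_e = K·L = 0.5 × 5.93 = 2.965 m
Required I = P_cr·L_e²/(π²E) = 1.058×10^5 × 2.965² / (π² × 2.01×10^11) = 4.690×10^-7 m⁴
I_req = 4.690×10^5 mm⁴
Solid circle: I = πd⁴/64  ⇒  d = (64I/π)^(1/4) = (64×4.690×10^5/π)^(1/4) = 55.6 mm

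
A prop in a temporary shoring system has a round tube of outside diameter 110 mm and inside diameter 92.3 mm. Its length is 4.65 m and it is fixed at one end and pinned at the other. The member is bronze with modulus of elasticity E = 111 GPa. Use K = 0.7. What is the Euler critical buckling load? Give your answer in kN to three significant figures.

P_cr ≈ 375 kN

d_o = 110 mm, d_i = 92.3 mm
I = π(d_o⁴ − d_i⁴)/64 = π(110⁴ − 92.30⁴)/64 = 3.624×10^6 mm⁴
I = 3.624×10^6 mm⁴ = 3.624×10^-6 m⁴
Effective length L_e = K·L = 0.7 × 4.65 = 3.255 m
P_cr = π²EI / L_e² = π² × 111×10⁹ × 3.624×10^-6 / 3.255² = 3.747×10^5 N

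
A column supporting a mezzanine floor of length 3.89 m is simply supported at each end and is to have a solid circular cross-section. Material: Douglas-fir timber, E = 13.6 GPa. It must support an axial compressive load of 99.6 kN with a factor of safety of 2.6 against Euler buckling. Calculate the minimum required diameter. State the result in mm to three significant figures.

d ≈ 156 mm

Required P_cr = n·P = 2.6 × 99.6 = 259.0 kN
L_e = K·L = 1 × 3.89 = 3.890 m
Required I = P_cr·L_e²/(π²E) = 2.590×10^5 × 3.890² / (π² × 1.36×10^10) = 2.919×10^-5 m⁴
I_req = 2.919×10^7 mm⁴
Solid circle: I = πd⁴/64  ⇒  d = (64I/π)^(1/4) = (64×2.919×10^7/π)^(1/4) = 156 mm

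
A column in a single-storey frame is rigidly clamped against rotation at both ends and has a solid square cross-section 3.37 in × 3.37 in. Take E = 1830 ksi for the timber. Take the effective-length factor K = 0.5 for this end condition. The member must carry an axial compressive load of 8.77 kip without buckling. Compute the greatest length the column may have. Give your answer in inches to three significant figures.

L_max ≈ 298 in

I = a⁴/12 = 3.37⁴/12 = 10.75 in⁴
At the buckling limit P_cr = P = 8.770×10^3 lb
From P_cr = π²EI/(K·L)²:  L = (1/K)·√(π²EI/P_cr) = (1/0.5)·√(π²×1.83×10^6×10.75/8.770×10^3)
L = 298 in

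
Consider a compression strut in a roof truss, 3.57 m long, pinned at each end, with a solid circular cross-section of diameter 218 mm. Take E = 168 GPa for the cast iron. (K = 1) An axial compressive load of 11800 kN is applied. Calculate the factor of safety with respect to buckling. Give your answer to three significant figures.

I = πd⁴/64 = π×218⁴/64 = 1.109×10^8 mm⁴
I = 1.109×10^8 mm⁴ = 1.109×10^-4 m⁴
Effective length L_e = K·L = 1 × 3.57 = 3.570 m
P_cr = π²EI / L_e² = π² × 168×10⁹ × 1.109×10^-4 / 3.570² = 1.442×10^7 N
Factor of safety n = P_cr / P = 14423 / 11800 = 1.22

n ≈ 1.22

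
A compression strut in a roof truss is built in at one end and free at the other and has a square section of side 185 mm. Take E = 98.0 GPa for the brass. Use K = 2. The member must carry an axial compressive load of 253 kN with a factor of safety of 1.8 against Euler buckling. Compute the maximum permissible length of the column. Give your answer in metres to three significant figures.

L_max ≈ 7.20 m

I = a⁴/12 = 185⁴/12 = 9.761×10^7 mm⁴
I = 9.761×10^-5 m⁴
Required critical load P_cr = n·P = 1.8 × 253 = 455.4 kN = 4.554×10^5 N
From P_cr = π²EI/(K·L)²:  L = (1/K)·√(π²EI/P_cr) = (1/2)·√(π²×9.80×10^10×9.761×10^-5/4.554×10^5)
L = 7.20 m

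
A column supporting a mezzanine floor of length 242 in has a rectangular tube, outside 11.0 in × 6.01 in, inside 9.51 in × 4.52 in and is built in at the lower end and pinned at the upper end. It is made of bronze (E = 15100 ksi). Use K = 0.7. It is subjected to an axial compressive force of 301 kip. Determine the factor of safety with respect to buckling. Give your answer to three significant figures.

n ≈ 2.17

Weak-axis I_min = (h_o·b_o³ − h_i·b_i³)/12 with b_o = 6.01, b_i = 4.520 in (shorter outer/inner sides).
I_min = (11.0×6.01³ − 9.510×4.520³)/12 = 125.8 in⁴
Effective length L_e = K·L = 0.7 × 242 = 169.4 in
P_cr = π²EI / L_e² = π² × 15100×10³ × 125.8 / 169.4² = 6.534×10^5 lb
Factor of safety n = P_cr / P = 653.37 / 301 = 2.17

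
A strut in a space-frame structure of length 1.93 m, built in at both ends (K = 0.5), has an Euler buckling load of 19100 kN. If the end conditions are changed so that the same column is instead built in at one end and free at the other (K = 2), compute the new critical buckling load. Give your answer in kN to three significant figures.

P_cr ≈ 1190 kN

P_cr ∝ 1/K², so P_cr,new = P_cr,old × (K_old/K_new)² = 19100 × (0.5/2)²
= 19100 × 0.06250 = 1190 kN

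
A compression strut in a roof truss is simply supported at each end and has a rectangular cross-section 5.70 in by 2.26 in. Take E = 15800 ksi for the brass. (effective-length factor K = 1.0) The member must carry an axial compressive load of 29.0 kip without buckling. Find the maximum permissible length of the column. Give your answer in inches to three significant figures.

Buckling occurs about the weak axis: I_min = h·b³/12 with b = 2.26 in (the shorter side).
I_min = 5.70×2.26³/12 = 5.483 in⁴
At the buckling limit P_cr = P = 2.900×10^4 lb
From P_cr = π²EI/(K·L)²:  L = (1/K)·√(π²EI/P_cr) = (1/1)·√(π²×1.58×10^7×5.483/2.900×10^4)
L = 172 in

L_max ≈ 172 in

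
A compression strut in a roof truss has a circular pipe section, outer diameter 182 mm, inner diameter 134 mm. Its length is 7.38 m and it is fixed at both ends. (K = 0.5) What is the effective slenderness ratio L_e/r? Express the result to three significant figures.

d_o = 182 mm, d_i = 134 mm
I = π(d_o⁴ − d_i⁴)/64 = π(182⁴ − 134.0⁴)/64 = 3.803×10^7 mm⁴
A = 1.191×10^4 mm²;  r_min = √(I/A) = √(3.803×10^7/1.191×10^4) = 56.50 mm
L_e = K·L = 0.5 × 7.38 m = 3.690 m = 3690.0 mm
λ = L_e / r_min = 3690.0 / 56.50 = 65.3

λ ≈ 65.3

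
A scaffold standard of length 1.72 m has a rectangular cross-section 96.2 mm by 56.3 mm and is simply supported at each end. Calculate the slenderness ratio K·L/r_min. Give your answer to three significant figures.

λ ≈ 106

Buckling occurs about the weak axis: I_min = h·b³/12 with b = 56.3 mm (the shorter side).
I_min = 96.2×56.3³/12 = 1.431×10^6 mm⁴
A = 5.416×10^3 mm²;  r_min = √(I/A) = √(1.431×10^6/5.416×10^3) = 16.25 mm
L_e = K·L = 1 × 1.72 m = 1.720 m = 1720.0 mm
λ = L_e / r_min = 1720.0 / 16.25 = 106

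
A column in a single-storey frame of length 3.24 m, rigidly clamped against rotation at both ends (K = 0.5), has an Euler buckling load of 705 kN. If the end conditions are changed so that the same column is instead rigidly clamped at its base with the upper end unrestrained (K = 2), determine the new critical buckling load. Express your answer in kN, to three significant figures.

P_cr ∝ 1/K², so P_cr,new = P_cr,old × (K_old/K_new)² = 705 × (0.5/2)²
= 705 × 0.06250 = 44.1 kN

P_cr ≈ 44.1 kN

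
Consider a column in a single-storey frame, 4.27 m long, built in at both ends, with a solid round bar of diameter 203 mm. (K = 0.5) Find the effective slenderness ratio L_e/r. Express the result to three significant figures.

λ ≈ 42.1

For a solid circle r = d/4 = 203/4 = 50.75 mm
L_e = K·L = 0.5 × 4.27 m = 2.135 m = 2135.0 mm
λ = L_e / r_min = 2135.0 / 50.75 = 42.1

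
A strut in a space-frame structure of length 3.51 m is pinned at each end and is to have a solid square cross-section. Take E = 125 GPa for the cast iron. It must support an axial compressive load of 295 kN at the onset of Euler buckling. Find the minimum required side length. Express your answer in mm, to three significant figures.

a ≈ 77.1 mm

L_e = K·L = 1 × 3.51 = 3.510 m
Required I = P_cr·L_e²/(π²E) = 2.950×10^5 × 3.510² / (π² × 1.25×10^11) = 2.946×10^-6 m⁴
I_req = 2.946×10^6 mm⁴
Solid square: I = a⁴/12  ⇒  a = (12I)^(1/4) = (12×2.946×10^6)^(1/4) = 77.1 mm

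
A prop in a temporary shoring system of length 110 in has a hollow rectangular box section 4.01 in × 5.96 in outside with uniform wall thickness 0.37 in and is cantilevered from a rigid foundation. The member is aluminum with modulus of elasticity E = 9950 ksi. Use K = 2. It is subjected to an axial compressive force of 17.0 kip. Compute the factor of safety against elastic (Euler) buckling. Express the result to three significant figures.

Inner dimensions: h_i = 5.96 − 2×0.37 = 5.220 in, b_i = 4.01 − 2×0.37 = 3.270 in
Weak-axis I_min = (h_o·b_o³ − h_i·b_i³)/12 with b_o = 4.01, b_i = 3.270 in (shorter outer/inner sides).
I_min = (5.96×4.01³ − 5.220×3.270³)/12 = 16.82 in⁴
Effective length L_e = K·L = 2 × 110 = 220.0 in
P_cr = π²EI / L_e² = π² × 9950×10³ × 16.82 / 220.0² = 3.412×10^4 lb
Factor of safety n = P_cr / P = 34.118 / 17.0 = 2.01

n ≈ 2.01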